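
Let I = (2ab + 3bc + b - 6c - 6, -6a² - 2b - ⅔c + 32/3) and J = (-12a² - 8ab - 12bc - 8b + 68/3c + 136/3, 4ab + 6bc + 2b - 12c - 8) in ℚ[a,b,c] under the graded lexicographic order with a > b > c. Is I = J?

No, the ideals differ.

Since reduced Gröbner bases are canonical representatives of ideals under a given ordering, it suffices to compute and compare them.
Buchberger on the first generating set:
f_1 = 2ab + 3bc + b - 6c - 6, LT = ab.
f_2 = -6a² - 2b - ⅔c + 32/3, LT = a².

S(f_1,f_2): lcm = a²b. S = 3/2abc + ½ab - 3ac - ⅓b² - 1/9bc - 3a + 16/9b.
  reduce S modulo (f_1, f_2):
  remainder -9/4bc² - 3ac - ⅓b² - 29/18bc + 9/2c² - 3a + 55/36b + 6c + 3/2 ≠ 0; add g_3 = -9/4bc² - 3ac - ⅓b² - 29/18bc + 9/2c² - 3a + 55/36b + 6c + 3/2 to the basis.

The other S-polynomials (S(f_1,g_3), S(f_2,g_3)) all reduce to 0 modulo the current basis, so we have a Gröbner basis.
Inter-reduce: drop elements whose leading term is divisible by another's, tail-reduce, and make monic.
Reduced Gröbner basis: {bc² + 4/3ac + 4/27b² + 58/81bc - 2c² + 4/3a - 55/81b - 8/3c - ⅔, a² + ⅓b + 1/9c - 16/9, ab + 3/2bc + ½b - 3c - 3}.

Buchberger on the second generating set:
h_1 = -12a² - 8ab - 12bc - 8b + 68/3c + 136/3, LT = a².
h_2 = 4ab + 6bc + 2b - 12c - 8, LT = ab.

S(h_1,h_2): lcm = a²b. S = ⅔ab² - 3/2abc + b²c - ½ab + 3ac + ⅔b² - 17/9bc + 2a - 34/9b.
  reduce S modulo (h_1, h_2):
  remainder 9/4bc² + 3ac + ⅓b² + 29/18bc - 9/2c² + 2a - 79/36b - 9/2c - 1 ≠ 0; add k_3 = 9/4bc² + 3ac + ⅓b² + 29/18bc - 9/2c² + 2a - 79/36b - 9/2c - 1 to the basis.

The other S-polynomials (S(h_1,k_3), S(h_2,k_3)) all reduce to 0 modulo the current basis, so we have a Gröbner basis.
Inter-reduce: drop elements whose leading term is divisible by another's, tail-reduce, and make monic.
Reduced Gröbner basis: {bc² + 4/3ac + 4/27b² + 58/81bc - 2c² + 8/9a - 79/81b - 2c - 4/9, a² + ⅓b + 1/9c - 22/9, ab + 3/2bc + ½b - 3c - 2}.

The bases are distinct; the ideals are different.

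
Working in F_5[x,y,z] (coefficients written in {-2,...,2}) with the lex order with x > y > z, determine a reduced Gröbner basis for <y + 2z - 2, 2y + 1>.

G = {y - 2, z}

f_1 = y + 2z - 2, LT = y.
f_2 = 2y + 1, LT = y.

S(f_1,f_2): lcm = y. S = 2z.
  leading term z: no divisor's leading term divides it; move 2z to the remainder.
  remainder 2z ≠ 0; add g_3 = 2z to the basis.

The other S-polynomials (S(f_1,g_3), S(f_2,g_3)) all reduce to 0 modulo the current basis, so we have a Gröbner basis.
Inter-reduce: drop elements whose leading term is divisible by another's, tail-reduce, and make monic.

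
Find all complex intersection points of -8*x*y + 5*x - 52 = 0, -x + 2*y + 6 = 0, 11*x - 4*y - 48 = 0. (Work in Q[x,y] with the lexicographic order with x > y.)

Compute a lex Gröbner basis by Buchberger's algorithm.
f_1 = -8*x*y + 5*x - 52, LT = x*y.
f_2 = -x + 2*y + 6, LT = x.
f_3 = 11*x - 4*y - 48, LT = x.

S(f_1,f_2): lcm = x*y. S = -5/8*x + 2*y**2 + 6*y + 13/2.
  reduce S modulo (f_1, f_2, f_3):
  remainder 2*y**2 + 19/4*y + 11/4 ≠ 0; add h_4 = 2*y**2 + 19/4*y + 11/4 to the basis.

S(f_1,f_3): lcm = x*y. S = -5/8*x + 4/11*y**2 + 48/11*y + 13/2.
  reduce S modulo (f_1, f_2, f_3, h_4):
  remainder 9/4*y + 9/4 ≠ 0; add h_5 = 9/4*y + 9/4 to the basis.

The other S-polynomials (S(f_2,f_3), S(f_1,h_4), S(f_2,h_4), S(f_3,h_4), S(f_1,h_5), S(f_2,h_5), S(f_3,h_5), S(h_4,h_5)) all reduce to 0 modulo the current basis, so we have a Gröbner basis.
Inter-reduce: drop elements whose leading term is divisible by another's, tail-reduce, and make monic.
Reduced Gröbner basis: {x - 4, y + 1}.

From the last basis element, y + 1 = 0, so y takes values in {-1}. Each choice, substituted upward through the basis, yields the corresponding point(s) of the solution set.
  y = -1: the earlier basis element becomes x - 4 = 0, giving x = 4 — point (4, -1).

{(4, -1)}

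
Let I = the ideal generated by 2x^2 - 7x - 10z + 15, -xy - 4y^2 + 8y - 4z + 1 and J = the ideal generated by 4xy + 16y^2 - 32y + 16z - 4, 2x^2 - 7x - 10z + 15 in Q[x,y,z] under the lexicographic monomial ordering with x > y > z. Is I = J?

Since reduced Gröbner bases are canonical representatives of ideals under a given ordering, it suffices to compute and compare them.
Buchberger on the first generating set:
f_1 = 2x^2 - 7x - 10z + 15, LT = x^2.
f_2 = -xy - 4y^2 + 8y - 4z + 1, LT = xy.

S(f_1,f_2): lcm = x^2y. S = -4xy^2 + 9/2xy - 4xz + x - 5yz + 15/2y.
  leading term xy^2: subtract (4y)·f_2 from -4xy^2 + 9/2xy - 4xz + x - 5yz + 15/2y → 9/2xy - 4xz + x + 16y^3 - 32y^2 + 11yz + 7/2y
  leading term xy: subtract (-9/2)·f_2 from 9/2xy - 4xz + x + 16y^3 - 32y^2 + 11yz + 7/2y → -4xz + x + 16y^3 - 50y^2 + 11yz + 79/2y - 18z + 9/2
  leading term xz: no divisor's leading term divides it; move -4xz to the remainder.
  leading term x: no divisor's leading term divides it; move x to the remainder.
  leading term y^3: no divisor's leading term divides it; move 16y^3 to the remainder.
  leading term y^2: no divisor's leading term divides it; move -50y^2 to the remainder.
  leading term yz: no divisor's leading term divides it; move 11yz to the remainder.
  leading term y: no divisor's leading term divides it; move 79/2y to the remainder.
  leading term z: no divisor's leading term divides it; move -18z to the remainder.
  leading term 1: no divisor's leading term divides it; move 9/2 to the remainder.
  remainder -4xz + x + 16y^3 - 50y^2 + 11yz + 79/2y - 18z + 9/2 ≠ 0; add g_3 = -4xz + x + 16y^3 - 50y^2 + 11yz + 79/2y - 18z + 9/2 to the basis.

S(f_1,g_3): lcm = x^2z. S = 1/4x^2 + 4xy^3 - 25/2xy^2 + 11/4xyz + 79/8xy - 8xz + 9/8x - 5z^2 + 15/2z.
  leading term x^2: subtract (1/8)·f_1 from 1/4x^2 + 4xy^3 - 25/2xy^2 + 11/4xyz + 79/8xy - 8xz + 9/8x - 5z^2 + 15/2z → 4xy^3 - 25/2xy^2 + 11/4xyz + 79/8xy - 8xz + 2x - 5z^2 + 35/4z - 15/8
  leading term xy^3: subtract (-4y^2)·f_2 from 4xy^3 - 25/2xy^2 + 11/4xyz + 79/8xy - 8xz + 2x - 5z^2 + 35/4z - 15/8 → -25/2xy^2 + 11/4xyz + 79/8xy - 8xz + 2x - 16y^4 + 32y^3 - 16y^2z + 4y^2 - 5z^2 + 35/4z - 15/8
  leading term xy^2: subtract (25/2y)·f_2 from -25/2xy^2 + 11/4xyz + 79/8xy - 8xz + 2x - 16y^4 + 32y^3 - 16y^2z + 4y^2 - 5z^2 + 35/4z - 15/8 → 11/4xyz + 79/8xy - 8xz + 2x - 16y^4 + 82y^3 - 16y^2z - 96y^2 + 50yz - 25/2y - 5z^2 + 35/4z - 15/8
  leading term xyz: subtract (-11/4z)·f_2 from 11/4xyz + 79/8xy - 8xz + 2x - 16y^4 + 82y^3 - 16y^2z - 96y^2 + 50yz - 25/2y - 5z^2 + 35/4z - 15/8 → 79/8xy - 8xz + 2x - 16y^4 + 82y^3 - 27y^2z - 96y^2 + 72yz - 25/2y - 16z^2 + 23/2z - 15/8
  leading term xy: subtract (-79/8)·f_2 from 79/8xy - 8xz + 2x - 16y^4 + 82y^3 - 27y^2z - 96y^2 + 72yz - 25/2y - 16z^2 + 23/2z - 15/8 → -8xz + 2x - 16y^4 + 82y^3 - 27y^2z - 271/2y^2 + 72yz + 133/2y - 16z^2 - 28z + 8
  leading term xz: subtract (2)·g_3 from -8xz + 2x - 16y^4 + 82y^3 - 27y^2z - 271/2y^2 + 72yz + 133/2y - 16z^2 - 28z + 8 → -16y^4 + 50y^3 - 27y^2z - 71/2y^2 + 50yz - 25/2y - 16z^2 + 8z - 1
  leading term y^4: no divisor's leading term divides it; move -16y^4 to the remainder.
  leading term y^3: no divisor's leading term divides it; move 50y^3 to the remainder.
  leading term y^2z: no divisor's leading term divides it; move -27y^2z to the remainder.
  leading term y^2: no divisor's leading term divides it; move -71/2y^2 to the remainder.
  leading term yz: no divisor's leading term divides it; move 50yz to the remainder.
  leading term y: no divisor's leading term divides it; move -25/2y to the remainder.
  leading term z^2: no divisor's leading term divides it; move -16z^2 to the remainder.
  leading term z: no divisor's leading term divides it; move 8z to the remainder.
  leading term 1: no divisor's leading term divides it; move -1 to the remainder.
  remainder -16y^4 + 50y^3 - 27y^2z - 71/2y^2 + 50yz - 25/2y - 16z^2 + 8z - 1 ≠ 0; add g_4 = -16y^4 + 50y^3 - 27y^2z - 71/2y^2 + 50yz - 25/2y - 16z^2 + 8z - 1 to the basis.

The other S-polynomials (S(f_2,g_3), S(f_1,g_4), S(f_2,g_4), S(g_3,g_4)) all reduce to 0 modulo the current basis, so we have a Gröbner basis.
Inter-reduce: drop elements whose leading term is divisible by another's, tail-reduce, and make monic.
Reduced Gröbner basis: {x^2 - 7/2x - 5z + 15/2, xy + 4y^2 - 8y + 4z - 1, xz - 1/4x - 4y^3 + 25/2y^2 - 11/4yz - 79/8y + 9/2z - 9/8, y^4 - 25/8y^3 + 27/16y^2z + 71/32y^2 - 25/8yz + 25/32y + z^2 - 1/2z + 1/16}.

Buchberger on the second generating set:
h_1 = 4xy + 16y^2 - 32y + 16z - 4, LT = xy.
h_2 = 2x^2 - 7x - 10z + 15, LT = x^2.

S(h_1,h_2): lcm = x^2y. S = 4xy^2 - 9/2xy + 4xz - x + 5yz - 15/2y.
  leading term xy^2: subtract (y)·h_1 from 4xy^2 - 9/2xy + 4xz - x + 5yz - 15/2y → -9/2xy + 4xz - x - 16y^3 + 32y^2 - 11yz - 7/2y
  leading term xy: subtract (-9/8)·h_1 from -9/2xy + 4xz - x - 16y^3 + 32y^2 - 11yz - 7/2y → 4xz - x - 16y^3 + 50y^2 - 11yz - 79/2y + 18z - 9/2
  leading term xz: no divisor's leading term divides it; move 4xz to the remainder.
  leading term x: no divisor's leading term divides it; move -x to the remainder.
  leading term y^3: no divisor's leading term divides it; move -16y^3 to the remainder.
  leading term y^2: no divisor's leading term divides it; move 50y^2 to the remainder.
  leading term yz: no divisor's leading term divides it; move -11yz to the remainder.
  leading term y: no divisor's leading term divides it; move -79/2y to the remainder.
  leading term z: no divisor's leading term divides it; move 18z to the remainder.
  leading term 1: no divisor's leading term divides it; move -9/2 to the remainder.
  remainder 4xz - x - 16y^3 + 50y^2 - 11yz - 79/2y + 18z - 9/2 ≠ 0; add k_3 = 4xz - x - 16y^3 + 50y^2 - 11yz - 79/2y + 18z - 9/2 to the basis.

S(h_1,k_3): lcm = xyz. S = 1/4xy + 4y^4 - 25/2y^3 + 27/4y^2z + 79/8y^2 - 25/2yz + 9/8y + 4z^2 - z.
  leading term xy: subtract (1/16)·h_1 from 1/4xy + 4y^4 - 25/2y^3 + 27/4y^2z + 79/8y^2 - 25/2yz + 9/8y + 4z^2 - z → 4y^4 - 25/2y^3 + 27/4y^2z + 71/8y^2 - 25/2yz + 25/8y + 4z^2 - 2z + 1/4
  leading term y^4: no divisor's leading term divides it; move 4y^4 to the remainder.
  leading term y^3: no divisor's leading term divides it; move -25/2y^3 to the remainder.
  leading term y^2z: no divisor's leading term divides it; move 27/4y^2z to the remainder.
  leading term y^2: no divisor's leading term divides it; move 71/8y^2 to the remainder.
  leading term yz: no divisor's leading term divides it; move -25/2yz to the remainder.
  leading term y: no divisor's leading term divides it; move 25/8y to the remainder.
  leading term z^2: no divisor's leading term divides it; move 4z^2 to the remainder.
  leading term z: no divisor's leading term divides it; move -2z to the remainder.
  leading term 1: no divisor's leading term divides it; move 1/4 to the remainder.
  remainder 4y^4 - 25/2y^3 + 27/4y^2z + 71/8y^2 - 25/2yz + 25/8y + 4z^2 - 2z + 1/4 ≠ 0; add k_4 = 4y^4 - 25/2y^3 + 27/4y^2z + 71/8y^2 - 25/2yz + 25/8y + 4z^2 - 2z + 1/4 to the basis.

The other S-polynomials (S(h_2,k_3), S(h_1,k_4), S(h_2,k_4), S(k_3,k_4)) all reduce to 0 modulo the current basis, so we have a Gröbner basis.
Inter-reduce: drop elements whose leading term is divisible by another's, tail-reduce, and make monic.
Reduced Gröbner basis: {x^2 - 7/2x - 5z + 15/2, xy + 4y^2 - 8y + 4z - 1, xz - 1/4x - 4y^3 + 25/2y^2 - 11/4yz - 79/8y + 9/2z - 9/8, y^4 - 25/8y^3 + 27/16y^2z + 71/32y^2 - 25/8yz + 25/32y + z^2 - 1/2z + 1/16}.

These coincide, so the ideals are equal.

Yes, the ideals are equal.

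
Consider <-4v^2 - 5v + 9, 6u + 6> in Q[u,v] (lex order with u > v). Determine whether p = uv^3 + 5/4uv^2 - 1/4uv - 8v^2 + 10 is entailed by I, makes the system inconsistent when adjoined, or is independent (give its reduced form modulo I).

First compute the reduced Gröbner basis of I by Buchberger's algorithm.
f_1 = -4v^2 - 5v + 9, LT = v^2.
f_2 = 6u + 6, LT = u.

The S-polynomials (S(f_1,f_2)) all reduce to 0 modulo the current basis, so we have a Gröbner basis.
Inter-reduce: drop elements whose leading term is divisible by another's, tail-reduce, and make monic.
Reduced Gröbner basis: {u + 1, v^2 + 5/4v - 9/4}.
Label its elements g_1 = u + 1, g_2 = v^2 + 5/4v - 9/4.

Reduce p = uv^3 + 5/4uv^2 - 1/4uv - 8v^2 + 10 modulo G:
  leading term uv^3: subtract (v^3)·g_1 from uv^3 + 5/4uv^2 - 1/4uv - 8v^2 + 10 → 5/4uv^2 - 1/4uv - v^3 - 8v^2 + 10
  leading term uv^2: subtract (5/4v^2)·g_1 from 5/4uv^2 - 1/4uv - v^3 - 8v^2 + 10 → -1/4uv - v^3 - 37/4v^2 + 10
  leading term uv: subtract (-1/4v)·g_1 from -1/4uv - v^3 - 37/4v^2 + 10 → -v^3 - 37/4v^2 + 1/4v + 10
  leading term v^3: subtract (-v)·g_2 from -v^3 - 37/4v^2 + 1/4v + 10 → -8v^2 - 2v + 10
  leading term v^2: subtract (-8)·g_2 from -8v^2 - 2v + 10 → 8v - 8
  leading term v: no divisor's leading term divides it; move 8v to the remainder.
  leading term 1: no divisor's leading term divides it; move -8 to the remainder.
  normal form = 8v - 8.
The normal form is nonzero, so p ∉ I. Since p minus its normal form lies in I, I + (p) = I + (r) where r = 8v - 8; decide whether this ideal is the whole ring.
Run Buchberger on G together with r (pairs among the g_i already reduce to 0 since G is a Gröbner basis):
g_1 = u + 1, LT = u.
g_2 = v^2 + 5/4v - 9/4, LT = v^2.
r = 8v - 8, LT = v.

The S-polynomials (S(g_1,g_2), S(g_1,r), S(g_2,r)) all reduce to 0 modulo the current basis, so we have a Gröbner basis.
Inter-reduce: drop elements whose leading term is divisible by another's, tail-reduce, and make monic.
Reduced Gröbner basis: {u + 1, v - 1}.
The reduced Gröbner basis of I + (p) is {u + 1, v - 1} ≠ {1}, a proper ideal, so the enlarged system stays consistent: p is independent of I, with normal form 8v - 8.

uv^3 + 5/4uv^2 - 1/4uv - 8v^2 + 10 is independent of I; its normal form modulo I is 8v - 8.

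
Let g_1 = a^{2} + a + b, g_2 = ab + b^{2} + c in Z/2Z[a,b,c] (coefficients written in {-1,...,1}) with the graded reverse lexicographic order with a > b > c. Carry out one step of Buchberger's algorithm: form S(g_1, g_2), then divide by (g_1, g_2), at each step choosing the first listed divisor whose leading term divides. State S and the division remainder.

S(g_1, g_2) = ab^{2} + ab + b^{2} + ac; remainder on division = b^{3} + ac + bc + c.

lcm(LM(g_1), LM(g_2)) = a^{2}b.
S = (lcm/LT(g_1))·g_1 − (lcm/LT(g_2))·g_2 = ab^{2} + ab + b^{2} + ac.
Reduce S modulo (g_1, g_2) in that order:
  leading term ab^{2}: subtract (b)·g_2 from ab^{2} + ab + b^{2} + ac → b^{3} + ab + b^{2} + ac + bc
  leading term b^{3}: no divisor's leading term divides it; move b^{3} to the remainder.
  leading term ab: subtract (1)·g_2 from ab + b^{2} + ac + bc → ac + bc + c
  leading term ac: no divisor's leading term divides it; move ac to the remainder.
  leading term bc: no divisor's leading term divides it; move bc to the remainder.
  leading term c: no divisor's leading term divides it; move c to the remainder.
The remainder b^{3} + ac + bc + c is nonzero, so it would be added as the next basis element.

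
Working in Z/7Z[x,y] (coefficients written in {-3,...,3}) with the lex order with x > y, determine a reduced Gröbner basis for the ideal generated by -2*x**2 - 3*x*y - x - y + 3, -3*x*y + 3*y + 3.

G = {x + 2*y**2 - 2*y - 2, y**3 - y**2 + 3*y - 3}

f_1 = -2*x**2 - 3*x*y - x - y + 3, LT = x**2.
f_2 = -3*x*y + 3*y + 3, LT = x*y.

S(f_1,f_2): lcm = x**2*y. S = -2*x*y**2 - 2*x*y + x - 3*y**2 + 2*y.
  leading term x*y**2: subtract (3*y)·f_2 from -2*x*y**2 - 2*x*y + x - 3*y**2 + 2*y → -2*x*y + x + 2*y**2
  leading term x*y: subtract (3)·f_2 from -2*x*y + x + 2*y**2 → x + 2*y**2 - 2*y - 2
  leading term x: no divisor's leading term divides it; move x to the remainder.
  leading term y**2: no divisor's leading term divides it; move 2*y**2 to the remainder.
  leading term y: no divisor's leading term divides it; move -2*y to the remainder.
  leading term 1: no divisor's leading term divides it; move -2 to the remainder.
  remainder x + 2*y**2 - 2*y - 2 ≠ 0; add g_3 = x + 2*y**2 - 2*y - 2 to the basis.

S(f_2,g_3): lcm = x*y. S = -2*y**3 + 2*y**2 + y - 1.
  leading term y**3: no divisor's leading term divides it; move -2*y**3 to the remainder.
  leading term y**2: no divisor's leading term divides it; move 2*y**2 to the remainder.
  leading term y: no divisor's leading term divides it; move y to the remainder.
  leading term 1: no divisor's leading term divides it; move -1 to the remainder.
  remainder -2*y**3 + 2*y**2 + y - 1 ≠ 0; add g_4 = -2*y**3 + 2*y**2 + y - 1 to the basis.

The other S-polynomials (S(f_1,g_3), S(f_1,g_4), S(f_2,g_4), S(g_3,g_4)) all reduce to 0 modulo the current basis, so we have a Gröbner basis.
Inter-reduce: drop elements whose leading term is divisible by another's, tail-reduce, and make monic.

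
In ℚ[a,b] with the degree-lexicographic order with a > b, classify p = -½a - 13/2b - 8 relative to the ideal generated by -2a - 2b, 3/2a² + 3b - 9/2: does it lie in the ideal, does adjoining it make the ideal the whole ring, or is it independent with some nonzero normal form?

Adjoining -½a - 13/2b - 8 makes the ideal the whole ring: the system is inconsistent.

First compute the reduced Gröbner basis of I by Buchberger's algorithm.
f_1 = -2a - 2b, LT = a.
f_2 = 3/2a² + 3b - 9/2, LT = a².

S(f_1,f_2): lcm = a². S = ab - 2b + 3.
  leading term ab: subtract (-½b)·f_1 from ab - 2b + 3 → -b² - 2b + 3
  leading term b²: no divisor's leading term divides it; move -b² to the remainder.
  leading term b: no divisor's leading term divides it; move -2b to the remainder.
  leading term 1: no divisor's leading term divides it; move 3 to the remainder.
  remainder -b² - 2b + 3 ≠ 0; add h_3 = -b² - 2b + 3 to the basis.

The other S-polynomials (S(f_1,h_3), S(f_2,h_3)) all reduce to 0 modulo the current basis, so we have a Gröbner basis.
Inter-reduce: drop elements whose leading term is divisible by another's, tail-reduce, and make monic.
Reduced Gröbner basis: {b² + 2b - 3, a + b}.
Label its elements g_1 = b² + 2b - 3, g_2 = a + b.

Reduce p = -½a - 13/2b - 8 modulo G:
  leading term a: subtract (-½)·g_2 from -½a - 13/2b - 8 → -6b - 8
  leading term b: no divisor's leading term divides it; move -6b to the remainder.
  leading term 1: no divisor's leading term divides it; move -8 to the remainder.
  normal form = -6b - 8.
The normal form is nonzero, so p ∉ I. Since p minus its normal form lies in I, I + (p) = I + (r) where r = -6b - 8; decide whether this ideal is the whole ring.
Run Buchberger on G together with r (pairs among the g_i already reduce to 0 since G is a Gröbner basis):
g_1 = b² + 2b - 3, LT = b².
g_2 = a + b, LT = a.
r = -6b - 8, LT = b.

S(g_1,r): lcm = b². S = ⅔b - 3.
  leading term b: subtract (-1/9)·r from ⅔b - 3 → -35/9
  leading term 1: no divisor's leading term divides it; move -35/9 to the remainder.
  remainder -35/9 ≠ 0; add m_4 = -35/9 to the basis.

The other S-polynomials (S(g_1,g_2), S(g_2,r), S(g_1,m_4), S(g_2,m_4), S(r,m_4)) all reduce to 0 modulo the current basis, so we have a Gröbner basis.
Inter-reduce: drop elements whose leading term is divisible by another's, tail-reduce, and make monic.
Reduced Gröbner basis: {1}.
The reduced Gröbner basis of I + (p) is {1}: the ideal is the whole ring, so the enlarged system has no common solution — adjoining p is inconsistent.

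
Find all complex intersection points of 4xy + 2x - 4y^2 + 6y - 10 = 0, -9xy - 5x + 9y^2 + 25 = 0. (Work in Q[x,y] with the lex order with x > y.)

Compute a lex Gröbner basis by Buchberger's algorithm.
f_1 = 4xy + 2x - 4y^2 + 6y - 10, LT = xy.
f_2 = -9xy - 5x + 9y^2 + 25, LT = xy.

S(f_1,f_2): lcm = xy. S = -1/18x + 3/2y + 5/18.
  leading term x: no divisor's leading term divides it; move -1/18x to the remainder.
  leading term y: no divisor's leading term divides it; move 3/2y to the remainder.
  leading term 1: no divisor's leading term divides it; move 5/18 to the remainder.
  remainder -1/18x + 3/2y + 5/18 ≠ 0; add h_3 = -1/18x + 3/2y + 5/18 to the basis.

S(f_1,h_3): lcm = xy. S = 1/2x + 26y^2 + 13/2y - 5/2.
  leading term x: subtract (-9)·h_3 from 1/2x + 26y^2 + 13/2y - 5/2 → 26y^2 + 20y
  leading term y^2: no divisor's leading term divides it; move 26y^2 to the remainder.
  leading term y: no divisor's leading term divides it; move 20y to the remainder.
  remainder 26y^2 + 20y ≠ 0; add h_4 = 26y^2 + 20y to the basis.

The other S-polynomials (S(f_2,h_3), S(f_1,h_4), S(f_2,h_4), S(h_3,h_4)) all reduce to 0 modulo the current basis, so we have a Gröbner basis.
Inter-reduce: drop elements whose leading term is divisible by another's, tail-reduce, and make monic.
Reduced Gröbner basis: {x - 27y - 5, y^2 + 10/13y}.

Elimination: the polynomial y^2 + 10/13y lies in the elimination ideal for y, so y ∈ {-10/13, 0}. For each such y, the remaining basis elements (now univariate) give the rest of the solution.
  y = -10/13: the earlier basis element becomes x + 205/13 = 0, giving x = -205/13 — point (-205/13, -10/13).
  y = 0: the earlier basis element becomes x - 5 = 0, giving x = 5 — point (5, 0).
Substituting each solution back into the original system confirms all equations vanish.

{(-205/13, -10/13), (5, 0)}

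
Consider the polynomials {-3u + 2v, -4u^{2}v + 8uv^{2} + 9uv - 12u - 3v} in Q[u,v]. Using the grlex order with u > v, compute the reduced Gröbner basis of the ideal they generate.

This is the nonlinear analogue of row-reducing a linear system.

f_1 = -3u + 2v, LT = u.
f_2 = -4u^{2}v + 8uv^{2} + 9uv - 12u - 3v, LT = u^{2}v.

S(f_1,f_2): lcm = u^{2}v. S = \tfrac{4}{3}uv^{2} + \tfrac{9}{4}uv - 3u - \tfrac{3}{4}v.
  reduce S modulo (f_1, f_2):
  remainder \tfrac{8}{9}v^{3} + \tfrac{3}{2}v^{2} - \tfrac{11}{4}v ≠ 0; add g_3 = \tfrac{8}{9}v^{3} + \tfrac{3}{2}v^{2} - \tfrac{11}{4}v to the basis.

The other S-polynomials (S(f_1,g_3), S(f_2,g_3)) all reduce to 0 modulo the current basis, so we have a Gröbner basis.
Inter-reduce: drop elements whose leading term is divisible by another's, tail-reduce, and make monic.

G = {v^{3} + \tfrac{27}{16}v^{2} - \tfrac{99}{32}v, u - \tfrac{2}{3}v}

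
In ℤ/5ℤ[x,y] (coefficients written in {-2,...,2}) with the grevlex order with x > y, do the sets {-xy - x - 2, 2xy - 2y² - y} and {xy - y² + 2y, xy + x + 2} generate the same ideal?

Yes, the ideals are equal.

Two ideals are equal iff their reduced Gröbner bases coincide (the reduced basis is unique for a fixed ordering).
Buchberger on the first generating set:
f_1 = -xy - x - 2, LT = xy.
f_2 = 2xy - 2y² - y, LT = xy.

S(f_1,f_2): lcm = xy. S = y² + x - 2y + 2.
  reduce S modulo (f_1, f_2):
  remainder y² + x - 2y + 2 ≠ 0; add g_3 = y² + x - 2y + 2 to the basis.

S(f_1,g_3): lcm = xy². S = -x² - 2xy - 2x + 2y.
  reduce S modulo (f_1, f_2, g_3):
  remainder -x² + 2y - 1 ≠ 0; add g_4 = -x² + 2y - 1 to the basis.

The other S-polynomials (S(f_2,g_3), S(f_1,g_4), S(f_2,g_4), S(g_3,g_4)) all reduce to 0 modulo the current basis, so we have a Gröbner basis.
Inter-reduce: drop elements whose leading term is divisible by another's, tail-reduce, and make monic.
Reduced Gröbner basis: {x² - 2y + 1, xy + x + 2, y² + x - 2y + 2}.

Buchberger on the second generating set:
h_1 = xy - y² + 2y, LT = xy.
h_2 = xy + x + 2, LT = xy.

S(h_1,h_2): lcm = xy. S = -y² - x + 2y - 2.
  reduce S modulo (h_1, h_2):
  remainder -y² - x + 2y - 2 ≠ 0; add k_3 = -y² - x + 2y - 2 to the basis.

S(h_1,k_3): lcm = xy². S = -y³ - x² + 2xy + 2y² - 2x.
  reduce S modulo (h_1, h_2, k_3):
  remainder -x² + 2y - 1 ≠ 0; add k_4 = -x² + 2y - 1 to the basis.

The other S-polynomials (S(h_2,k_3), S(h_1,k_4), S(h_2,k_4), S(k_3,k_4)) all reduce to 0 modulo the current basis, so we have a Gröbner basis.
Inter-reduce: drop elements whose leading term is divisible by another's, tail-reduce, and make monic.
Reduced Gröbner basis: {x² - 2y + 1, xy + x + 2, y² + x - 2y + 2}.

The two bases agree; hence the ideals are identical.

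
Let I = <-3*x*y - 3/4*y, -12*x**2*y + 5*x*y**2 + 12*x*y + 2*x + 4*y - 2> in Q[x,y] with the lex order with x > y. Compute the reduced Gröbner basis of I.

G = {x - 5/8*y**2 + 1/8*y - 1, y**3 - 1/5*y**2 + 2*y}

This is the nonlinear analogue of row-reducing a linear system.

f_1 = -3*x*y - 3/4*y, LT = x*y.
f_2 = -12*x**2*y + 5*x*y**2 + 12*x*y + 2*x + 4*y - 2, LT = x**2*y.

S(f_1,f_2): lcm = x**2*y. S = 5/12*x*y**2 + 5/4*x*y + 1/6*x + 1/3*y - 1/6.
  leading term x*y**2: subtract (-5/36*y)·f_1 from 5/12*x*y**2 + 5/4*x*y + 1/6*x + 1/3*y - 1/6 → 5/4*x*y + 1/6*x - 5/48*y**2 + 1/3*y - 1/6
  leading term x*y: subtract (-5/12)·f_1 from 5/4*x*y + 1/6*x - 5/48*y**2 + 1/3*y - 1/6 → 1/6*x - 5/48*y**2 + 1/48*y - 1/6
  leading term x: no divisor's leading term divides it; move 1/6*x to the remainder.
  leading term y**2: no divisor's leading term divides it; move -5/48*y**2 to the remainder.
  leading term y: no divisor's leading term divides it; move 1/48*y to the remainder.
  leading term 1: no divisor's leading term divides it; move -1/6 to the remainder.
  remainder 1/6*x - 5/48*y**2 + 1/48*y - 1/6 ≠ 0; add g_3 = 1/6*x - 5/48*y**2 + 1/48*y - 1/6 to the basis.

S(f_1,g_3): lcm = x*y. S = 5/8*y**3 - 1/8*y**2 + 5/4*y.
  leading term y**3: no divisor's leading term divides it; move 5/8*y**3 to the remainder.
  leading term y**2: no divisor's leading term divides it; move -1/8*y**2 to the remainder.
  leading term y: no divisor's leading term divides it; move 5/4*y to the remainder.
  remainder 5/8*y**3 - 1/8*y**2 + 5/4*y ≠ 0; add g_4 = 5/8*y**3 - 1/8*y**2 + 5/4*y to the basis.

S(f_2,g_3): lcm = x**2*y. S = 5/8*x*y**3 - 13/24*x*y**2 - 1/6*x - 1/3*y + 1/6.
  leading term x*y**3: subtract (-5/24*y**2)·f_1 from 5/8*x*y**3 - 13/24*x*y**2 - 1/6*x - 1/3*y + 1/6 → -13/24*x*y**2 - 1/6*x - 5/32*y**3 - 1/3*y + 1/6
  leading term x*y**2: subtract (13/72*y)·f_1 from -13/24*x*y**2 - 1/6*x - 5/32*y**3 - 1/3*y + 1/6 → -1/6*x - 5/32*y**3 + 13/96*y**2 - 1/3*y + 1/6
  leading term x: subtract (-1)·g_3 from -1/6*x - 5/32*y**3 + 13/96*y**2 - 1/3*y + 1/6 → -5/32*y**3 + 1/32*y**2 - 5/16*y
  leading term y**3: subtract (-1/4)·g_4 from -5/32*y**3 + 1/32*y**2 - 5/16*y → 0
  remainder 0.

S(f_1,g_4): lcm = x*y**3. S = 1/5*x*y**2 - 2*x*y + 1/4*y**3.
  leading term x*y**2: subtract (-1/15*y)·f_1 from 1/5*x*y**2 - 2*x*y + 1/4*y**3 → -2*x*y + 1/4*y**3 - 1/20*y**2
  leading term x*y: subtract (2/3)·f_1 from -2*x*y + 1/4*y**3 - 1/20*y**2 → 1/4*y**3 - 1/20*y**2 + 1/2*y
  leading term y**3: subtract (2/5)·g_4 from 1/4*y**3 - 1/20*y**2 + 1/2*y → 0
  remainder 0.

S(f_2,g_4): lcm = x**2*y**3. S = 1/5*x**2*y**2 - 2*x**2*y - 5/12*x*y**4 - x*y**3 - 1/6*x*y**2 - 1/3*y**3 + 1/6*y**2.
  leading term x**2*y**2: subtract (-1/15*x*y)·f_1 from 1/5*x**2*y**2 - 2*x**2*y - 5/12*x*y**4 - x*y**3 - 1/6*x*y**2 - 1/3*y**3 + 1/6*y**2 → -2*x**2*y - 5/12*x*y**4 - x*y**3 - 13/60*x*y**2 - 1/3*y**3 + 1/6*y**2
  leading term x**2*y: subtract (2/3*x)·f_1 from -2*x**2*y - 5/12*x*y**4 - x*y**3 - 13/60*x*y**2 - 1/3*y**3 + 1/6*y**2 → -5/12*x*y**4 - x*y**3 - 13/60*x*y**2 + 1/2*x*y - 1/3*y**3 + 1/6*y**2
  leading term x*y**4: subtract (5/36*y**3)·f_1 from -5/12*x*y**4 - x*y**3 - 13/60*x*y**2 + 1/2*x*y - 1/3*y**3 + 1/6*y**2 → -x*y**3 - 13/60*x*y**2 + 1/2*x*y + 5/48*y**4 - 1/3*y**3 + 1/6*y**2
  leading term x*y**3: subtract (1/3*y**2)·f_1 from -x*y**3 - 13/60*x*y**2 + 1/2*x*y + 5/48*y**4 - 1/3*y**3 + 1/6*y**2 → -13/60*x*y**2 + 1/2*x*y + 5/48*y**4 - 1/12*y**3 + 1/6*y**2
  leading term x*y**2: subtract (13/180*y)·f_1 from -13/60*x*y**2 + 1/2*x*y + 5/48*y**4 - 1/12*y**3 + 1/6*y**2 → 1/2*x*y + 5/48*y**4 - 1/12*y**3 + 53/240*y**2
  leading term x*y: subtract (-1/6)·f_1 from 1/2*x*y + 5/48*y**4 - 1/12*y**3 + 53/240*y**2 → 5/48*y**4 - 1/12*y**3 + 53/240*y**2 - 1/8*y
  leading term y**4: subtract (1/6*y)·g_4 from 5/48*y**4 - 1/12*y**3 + 53/240*y**2 - 1/8*y → -1/16*y**3 + 1/80*y**2 - 1/8*y
  leading term y**3: subtract (-1/10)·g_4 from -1/16*y**3 + 1/80*y**2 - 1/8*y → 0
  remainder 0.

S(g_3,g_4): leading monomials are coprime, so the S-polynomial reduces to 0 (Buchberger's first criterion).
Every S-polynomial of the final basis reduces to 0, so we have a Gröbner basis.
Inter-reduce: drop elements whose leading term is divisible by another's, tail-reduce, and make monic.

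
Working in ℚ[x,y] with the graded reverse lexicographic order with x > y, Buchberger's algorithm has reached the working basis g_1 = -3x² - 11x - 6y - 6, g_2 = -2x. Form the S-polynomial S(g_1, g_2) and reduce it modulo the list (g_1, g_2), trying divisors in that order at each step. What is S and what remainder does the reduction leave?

lcm(LM(g_1), LM(g_2)) = x².
S = (lcm/LT(g_1))·g_1 − (lcm/LT(g_2))·g_2 = 11/3x + 2y + 2.
Reduce S modulo (g_1, g_2) in that order:
  leading term x: subtract (-11/6)·g_2 from 11/3x + 2y + 2 → 2y + 2
  leading term y: no divisor's leading term divides it; move 2y to the remainder.
  leading term 1: no divisor's leading term divides it; move 2 to the remainder.
The remainder 2y + 2 is nonzero, so it would be added as the next basis element.

S(g_1, g_2) = 11/3x + 2y + 2; remainder on division = 2y + 2.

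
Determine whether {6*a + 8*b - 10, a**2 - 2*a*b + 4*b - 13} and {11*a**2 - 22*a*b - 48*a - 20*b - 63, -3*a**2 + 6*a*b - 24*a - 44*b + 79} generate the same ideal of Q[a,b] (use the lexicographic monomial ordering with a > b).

Yes, the ideals are equal.

For a fixed monomial order, each ideal has a unique reduced Gröbner basis; comparing bases decides equality.
Buchberger on the first generating set:
f_1 = 6*a + 8*b - 10, LT = a.
f_2 = a**2 - 2*a*b + 4*b - 13, LT = a**2.

S(f_1,f_2): lcm = a**2. S = 10/3*a*b - 5/3*a - 4*b + 13.
  leading term a*b: subtract (5/9*b)·f_1 from 10/3*a*b - 5/3*a - 4*b + 13 → -5/3*a - 40/9*b**2 + 14/9*b + 13
  leading term a: subtract (-5/18)·f_1 from -5/3*a - 40/9*b**2 + 14/9*b + 13 → -40/9*b**2 + 34/9*b + 92/9
  leading term b**2: no divisor's leading term divides it; move -40/9*b**2 to the remainder.
  leading term b: no divisor's leading term divides it; move 34/9*b to the remainder.
  leading term 1: no divisor's leading term divides it; move 92/9 to the remainder.
  remainder -40/9*b**2 + 34/9*b + 92/9 ≠ 0; add g_3 = -40/9*b**2 + 34/9*b + 92/9 to the basis.

S(f_1,g_3): leading monomials are coprime, so the S-polynomial reduces to 0 (Buchberger's first criterion).
S(f_2,g_3): leading monomials are coprime, so the S-polynomial reduces to 0 (Buchberger's first criterion).
Every S-polynomial of the final basis reduces to 0, so we have a Gröbner basis.
Inter-reduce: drop elements whose leading term is divisible by another's, tail-reduce, and make monic.
Reduced Gröbner basis: {a + 4/3*b - 5/3, b**2 - 17/20*b - 23/10}.

Buchberger on the second generating set:
h_1 = 11*a**2 - 22*a*b - 48*a - 20*b - 63, LT = a**2.
h_2 = -3*a**2 + 6*a*b - 24*a - 44*b + 79, LT = a**2.

S(h_1,h_2): lcm = a**2. S = -136/11*a - 544/33*b + 680/33.
  leading term a: no divisor's leading term divides it; move -136/11*a to the remainder.
  leading term b: no divisor's leading term divides it; move -544/33*b to the remainder.
  leading term 1: no divisor's leading term divides it; move 680/33 to the remainder.
  remainder -136/11*a - 544/33*b + 680/33 ≠ 0; add k_3 = -136/11*a - 544/33*b + 680/33 to the basis.

S(h_1,k_3): lcm = a**2. S = -10/3*a*b - 89/33*a - 20/11*b - 63/11.
  leading term a*b: subtract (55/204*b)·k_3 from -10/3*a*b - 89/33*a - 20/11*b - 63/11 → -89/33*a + 40/9*b**2 - 730/99*b - 63/11
  leading term a: subtract (89/408)·k_3 from -89/33*a + 40/9*b**2 - 730/99*b - 63/11 → 40/9*b**2 - 34/9*b - 92/9
  leading term b**2: no divisor's leading term divides it; move 40/9*b**2 to the remainder.
  leading term b: no divisor's leading term divides it; move -34/9*b to the remainder.
  leading term 1: no divisor's leading term divides it; move -92/9 to the remainder.
  remainder 40/9*b**2 - 34/9*b - 92/9 ≠ 0; add k_4 = 40/9*b**2 - 34/9*b - 92/9 to the basis.

S(h_2,k_3): lcm = a**2. S = -10/3*a*b + 29/3*a + 44/3*b - 79/3.
  leading term a*b: subtract (55/204*b)·k_3 from -10/3*a*b + 29/3*a + 44/3*b - 79/3 → 29/3*a + 40/9*b**2 + 82/9*b - 79/3
  leading term a: subtract (-319/408)·k_3 from 29/3*a + 40/9*b**2 + 82/9*b - 79/3 → 40/9*b**2 - 34/9*b - 92/9
  leading term b**2: subtract (1)·k_4 from 40/9*b**2 - 34/9*b - 92/9 → 0
  remainder 0.

S(h_1,k_4): leading monomials are coprime, so the S-polynomial reduces to 0 (Buchberger's first criterion).
S(h_2,k_4): leading monomials are coprime, so the S-polynomial reduces to 0 (Buchberger's first criterion).
S(k_3,k_4): leading monomials are coprime, so the S-polynomial reduces to 0 (Buchberger's first criterion).
Every S-polynomial of the final basis reduces to 0, so we have a Gröbner basis.
Inter-reduce: drop elements whose leading term is divisible by another's, tail-reduce, and make monic.
Reduced Gröbner basis: {a + 4/3*b - 5/3, b**2 - 17/20*b - 23/10}.

Same reduced basis, so the two generating sets span the same ideal.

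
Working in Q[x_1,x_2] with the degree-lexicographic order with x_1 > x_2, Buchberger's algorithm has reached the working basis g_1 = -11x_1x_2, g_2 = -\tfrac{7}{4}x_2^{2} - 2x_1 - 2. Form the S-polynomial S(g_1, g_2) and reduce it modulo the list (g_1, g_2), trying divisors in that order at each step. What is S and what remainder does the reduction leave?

lcm(LM(g_1), LM(g_2)) = x_1x_2^{2}.
S = (lcm/LT(g_1))·g_1 − (lcm/LT(g_2))·g_2 = -\tfrac{8}{7}x_1^{2} - \tfrac{8}{7}x_1.
Reduce S modulo (g_1, g_2) in that order:
  leading term x_1^{2}: no divisor's leading term divides it; move -\tfrac{8}{7}x_1^{2} to the remainder.
  leading term x_1: no divisor's leading term divides it; move -\tfrac{8}{7}x_1 to the remainder.
The remainder -\tfrac{8}{7}x_1^{2} - \tfrac{8}{7}x_1 is nonzero, so it would be added as the next basis element.

S(g_1, g_2) = -\tfrac{8}{7}x_1^{2} - \tfrac{8}{7}x_1; remainder on division = -\tfrac{8}{7}x_1^{2} - \tfrac{8}{7}x_1.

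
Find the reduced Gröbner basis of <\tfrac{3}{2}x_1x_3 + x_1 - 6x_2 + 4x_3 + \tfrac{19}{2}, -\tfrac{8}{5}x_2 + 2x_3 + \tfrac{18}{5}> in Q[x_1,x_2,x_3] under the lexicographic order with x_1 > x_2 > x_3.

G = {x_1x_3 + \tfrac{2}{3}x_1 - \tfrac{7}{3}x_3 - \tfrac{8}{3}, x_2 - \tfrac{5}{4}x_3 - \tfrac{9}{4}}

f_1 = \tfrac{3}{2}x_1x_3 + x_1 - 6x_2 + 4x_3 + \tfrac{19}{2}, LT = x_1x_3.
f_2 = -\tfrac{8}{5}x_2 + 2x_3 + \tfrac{18}{5}, LT = x_2.

The S-polynomials (S(f_1,f_2)) all reduce to 0 modulo the current basis, so we have a Gröbner basis.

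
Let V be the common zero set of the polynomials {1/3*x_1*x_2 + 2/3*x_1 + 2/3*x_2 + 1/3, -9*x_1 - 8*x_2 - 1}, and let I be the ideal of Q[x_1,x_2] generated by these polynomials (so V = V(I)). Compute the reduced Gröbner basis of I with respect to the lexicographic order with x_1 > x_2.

f_1 = 1/3*x_1*x_2 + 2/3*x_1 + 2/3*x_2 + 1/3, LT = x_1*x_2.
f_2 = -9*x_1 - 8*x_2 - 1, LT = x_1.

S(f_1,f_2): lcm = x_1*x_2. S = 2*x_1 - 8/9*x_2**2 + 17/9*x_2 + 1.
  reduce S modulo (f_1, f_2):
  remainder -8/9*x_2**2 + 1/9*x_2 + 7/9 ≠ 0; add g_3 = -8/9*x_2**2 + 1/9*x_2 + 7/9 to the basis.

The other S-polynomials (S(f_1,g_3), S(f_2,g_3)) all reduce to 0 modulo the current basis, so we have a Gröbner basis.
Inter-reduce: drop elements whose leading term is divisible by another's, tail-reduce, and make monic.

G = {x_1 + 8/9*x_2 + 1/9, x_2**2 - 1/8*x_2 - 7/8}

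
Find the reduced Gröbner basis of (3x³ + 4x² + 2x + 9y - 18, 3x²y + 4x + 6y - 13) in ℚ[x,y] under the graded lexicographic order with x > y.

G = {xy² - 13/3xy + 13/4y² + 67/12x - 43/6y + 5/3, y³ - 29/27xy - 13/9y² + 83/27x - 10/27y - 32/27, x² + xy - 9/4y² - 23/12x + 13/2y - 13/3}

Buchberger's algorithm terminates because the ascending chain of leading-term ideals stabilizes.

f_1 = 3x³ + 4x² + 2x + 9y - 18, LT = x³.
f_2 = 3x²y + 4x + 6y - 13, LT = x²y.

S(f_1,f_2): lcm = x³y. S = 4/3x²y - 4/3x² - 4/3xy + 3y² + 13/3x - 6y.
  reduce S modulo (f_1, f_2):
  remainder -4/3x² - 4/3xy + 3y² + 23/9x - 26/3y + 52/9 ≠ 0; add g_3 = -4/3x² - 4/3xy + 3y² + 23/9x - 26/3y + 52/9 to the basis.

S(f_1,g_3): lcm = x³. S = -x²y + 9/4xy² + 13/4x² - 13/2xy + 5x + 3y - 6.
  reduce S modulo (f_1, f_2, g_3):
  remainder 9/4xy² - 39/4xy + 117/16y² + 201/16x - 129/8y + 15/4 ≠ 0; add g_4 = 9/4xy² - 39/4xy + 117/16y² + 201/16x - 129/8y + 15/4 to the basis.

S(f_2,g_3): lcm = x²y. S = -xy² + 9/4y³ + 23/12xy - 13/2y² + 4/3x + 19/3y - 13/3.
  reduce S modulo (f_1, f_2, g_3, g_4):
  remainder 9/4y³ - 29/12xy - 13/4y² + 83/12x - ⅚y - 8/3 ≠ 0; add g_5 = 9/4y³ - 29/12xy - 13/4y² + 83/12x - ⅚y - 8/3 to the basis.

The other S-polynomials (S(f_1,g_4), S(f_2,g_4), S(g_3,g_4), S(f_1,g_5), S(f_2,g_5), S(g_3,g_5), S(g_4,g_5)) all reduce to 0 modulo the current basis, so we have a Gröbner basis.
Inter-reduce: drop elements whose leading term is divisible by another's, tail-reduce, and make monic.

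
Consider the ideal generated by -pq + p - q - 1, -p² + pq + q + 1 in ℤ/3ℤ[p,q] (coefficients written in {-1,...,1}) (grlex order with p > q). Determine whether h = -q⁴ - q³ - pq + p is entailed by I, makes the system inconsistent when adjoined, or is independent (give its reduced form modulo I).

-q⁴ - q³ - pq + p is independent of I; its normal form modulo I is q + 1.

First compute the reduced Gröbner basis of I by Buchberger's algorithm.
f_1 = -pq + p - q - 1, LT = pq.
f_2 = -p² + pq + q + 1, LT = p².

S(f_1,f_2): lcm = p²q. S = pq² - p² + pq + q² + p + q.
  reduce S modulo (f_1, f_2):
  remainder -p + q + 1 ≠ 0; add k_3 = -p + q + 1 to the basis.

S(f_1,k_3): lcm = pq. S = q² - p - q + 1.
  reduce S modulo (f_1, f_2, k_3):
  remainder q² + q ≠ 0; add k_4 = q² + q to the basis.

The other S-polynomials (S(f_2,k_3), S(f_1,k_4), S(f_2,k_4), S(k_3,k_4)) all reduce to 0 modulo the current basis, so we have a Gröbner basis.
Inter-reduce: drop elements whose leading term is divisible by another's, tail-reduce, and make monic.
Reduced Gröbner basis: {q² + q, p - q - 1}.
Label its elements g_1 = q² + q, g_2 = p - q - 1.

Reduce h = -q⁴ - q³ - pq + p modulo G:
  leading term q⁴: subtract (-q²)·g_1 from -q⁴ - q³ - pq + p → -pq + p
  leading term pq: subtract (-q)·g_2 from -pq + p → -q² + p - q
  leading term q²: subtract (-1)·g_1 from -q² + p - q → p
  leading term p: subtract (1)·g_2 from p → q + 1
  leading term q: no divisor's leading term divides it; move q to the remainder.
  leading term 1: no divisor's leading term divides it; move 1 to the remainder.
  normal form = q + 1.
The normal form is nonzero, so h ∉ I. Since h minus its normal form lies in I, I + (h) = I + (r) where r = q + 1; decide whether this ideal is the whole ring.
Run Buchberger on G together with r (pairs among the g_i already reduce to 0 since G is a Gröbner basis):
g_1 = q² + q, LT = q².
g_2 = p - q - 1, LT = p.
r = q + 1, LT = q.

The S-polynomials (S(g_1,g_2), S(g_1,r), S(g_2,r)) all reduce to 0 modulo the current basis, so we have a Gröbner basis.
Inter-reduce: drop elements whose leading term is divisible by another's, tail-reduce, and make monic.
Reduced Gröbner basis: {p, q + 1}.
The reduced Gröbner basis of I + (h) is {p, q + 1} ≠ {1}, a proper ideal, so the enlarged system stays consistent: h is independent of I, with normal form q + 1.

The remainder on division by a Gröbner basis is unique — it is the normal form.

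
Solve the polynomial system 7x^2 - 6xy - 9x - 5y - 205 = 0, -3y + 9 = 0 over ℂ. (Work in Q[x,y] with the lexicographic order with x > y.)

Compute a lex Gröbner basis by Buchberger's algorithm.
f_1 = 7x^2 - 6xy - 9x - 5y - 205, LT = x^2.
f_2 = -3y + 9, LT = y.

The S-polynomials (S(f_1,f_2)) all reduce to 0 modulo the current basis, so we have a Gröbner basis.
Inter-reduce: drop elements whose leading term is divisible by another's, tail-reduce, and make monic.
Reduced Gröbner basis: {x^2 - 27/7x - 220/7, y - 3}.

Since the basis is lex-ordered, y - 3 is univariate in y. Its roots are {3}. Back-substituting each root into the other basis elements fixes the other coordinates.
  y = 3: the earlier basis element becomes x^2 - 27/7x - 220/7 = 0, giving x = -4, 55/7 — points (-4, 3), (55/7, 3).

{(-4, 3), (55/7, 3)}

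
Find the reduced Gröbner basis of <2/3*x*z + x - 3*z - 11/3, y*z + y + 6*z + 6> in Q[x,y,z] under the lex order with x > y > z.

This is the nonlinear analogue of row-reducing a linear system.

f_1 = 2/3*x*z + x - 3*z - 11/3, LT = x*z.
f_2 = y*z + y + 6*z + 6, LT = y*z.

S(f_1,f_2): lcm = x*y*z. S = 1/2*x*y - 6*x*z - 6*x - 9/2*y*z - 11/2*y.
  reduce S modulo (f_1, f_2):
  remainder 1/2*x*y + 3*x - y - 6 ≠ 0; add g_3 = 1/2*x*y + 3*x - y - 6 to the basis.

The other S-polynomials (S(f_1,g_3), S(f_2,g_3)) all reduce to 0 modulo the current basis, so we have a Gröbner basis.

G = {x*y + 6*x - 2*y - 12, x*z + 3/2*x - 9/2*z - 11/2, y*z + y + 6*z + 6}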